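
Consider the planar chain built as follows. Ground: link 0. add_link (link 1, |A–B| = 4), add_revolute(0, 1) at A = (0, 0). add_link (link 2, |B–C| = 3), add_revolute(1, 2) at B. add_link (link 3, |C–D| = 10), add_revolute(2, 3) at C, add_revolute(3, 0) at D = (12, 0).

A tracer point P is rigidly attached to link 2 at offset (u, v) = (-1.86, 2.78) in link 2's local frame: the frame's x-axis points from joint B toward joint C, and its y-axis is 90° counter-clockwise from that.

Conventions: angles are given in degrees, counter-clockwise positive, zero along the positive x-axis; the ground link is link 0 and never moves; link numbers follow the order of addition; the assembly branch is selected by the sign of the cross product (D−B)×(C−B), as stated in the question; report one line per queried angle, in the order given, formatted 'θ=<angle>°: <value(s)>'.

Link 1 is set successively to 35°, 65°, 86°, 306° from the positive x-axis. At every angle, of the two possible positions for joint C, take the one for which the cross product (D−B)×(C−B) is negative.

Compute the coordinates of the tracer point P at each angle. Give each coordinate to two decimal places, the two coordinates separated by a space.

A=(0,0), D=(12.00,0)
θ=35°: B = A + 4.00·(cos35°, sin35°) = (3.2766, 2.2943)
θ=35°: |BD| = 9.0201
θ=35°: circle(B,3.00) ∩ circle(D,10.00): a=-0.5343, h=2.9520
θ=35°:   candidates: C₊=(3.5108,5.2852) cross=26.628; C₋=(2.0090,-0.4247) cross=-26.628
θ=35°:   branch - wants cross < 0 → take C=(2.0090,-0.4247) (cross=-26.628)
θ=35°: ex = (C−B)/|BC| = (-0.4225,-0.9063); ey = (0.9063,-0.4225)
θ=35°: P = B + -1.86·ex + 2.78·ey = (6.5822,2.8055)
θ=65°: B = A + 4.00·(cos65°, sin65°) = (1.6905, 3.6252)
θ=65°: |BD| = 10.9283
θ=65°: circle(B,3.00) ∩ circle(D,10.00): a=1.3007, h=2.7034
θ=65°:   candidates: C₊=(3.8143,5.7441) cross=29.543; C₋=(2.0207,0.6435) cross=-29.543
θ=65°:   branch - wants cross < 0 → take C=(2.0207,0.6435) (cross=-29.543)
θ=65°: ex = (C−B)/|BC| = (0.1101,-0.9939); ey = (0.9939,0.1101)
θ=65°: P = B + -1.86·ex + 2.78·ey = (4.2488,5.7800)
θ=86°: B = A + 4.00·(cos86°, sin86°) = (0.2790, 3.9903)
θ=86°: |BD| = 12.3816
θ=86°: circle(B,3.00) ∩ circle(D,10.00): a=2.5160, h=1.6340
θ=86°:   candidates: C₊=(3.1874,4.7262) cross=20.231; C₋=(2.1342,1.6326) cross=-20.231
θ=86°:   branch - wants cross < 0 → take C=(2.1342,1.6326) (cross=-20.231)
θ=86°: ex = (C−B)/|BC| = (0.6184,-0.7859); ey = (0.7859,0.6184)
θ=86°: P = B + -1.86·ex + 2.78·ey = (1.3136,7.1711)
θ=306°: B = A + 4.00·(cos306°, sin306°) = (2.3511, -3.2361)
θ=306°: |BD| = 10.1771
θ=306°: circle(B,3.00) ∩ circle(D,10.00): a=0.6177, h=2.9357
θ=306°:   candidates: C₊=(2.0033,-0.2563) cross=29.877; C₋=(3.8703,-5.8230) cross=-29.877
θ=306°:   branch - wants cross < 0 → take C=(3.8703,-5.8230) (cross=-29.877)
θ=306°: ex = (C−B)/|BC| = (0.5064,-0.8623); ey = (0.8623,0.5064)
θ=306°: P = B + -1.86·ex + 2.78·ey = (3.8065,-0.2244)

θ=35°: 6.58 2.81
θ=65°: 4.25 5.78
θ=86°: 1.31 7.17
θ=306°: 3.81 -0.22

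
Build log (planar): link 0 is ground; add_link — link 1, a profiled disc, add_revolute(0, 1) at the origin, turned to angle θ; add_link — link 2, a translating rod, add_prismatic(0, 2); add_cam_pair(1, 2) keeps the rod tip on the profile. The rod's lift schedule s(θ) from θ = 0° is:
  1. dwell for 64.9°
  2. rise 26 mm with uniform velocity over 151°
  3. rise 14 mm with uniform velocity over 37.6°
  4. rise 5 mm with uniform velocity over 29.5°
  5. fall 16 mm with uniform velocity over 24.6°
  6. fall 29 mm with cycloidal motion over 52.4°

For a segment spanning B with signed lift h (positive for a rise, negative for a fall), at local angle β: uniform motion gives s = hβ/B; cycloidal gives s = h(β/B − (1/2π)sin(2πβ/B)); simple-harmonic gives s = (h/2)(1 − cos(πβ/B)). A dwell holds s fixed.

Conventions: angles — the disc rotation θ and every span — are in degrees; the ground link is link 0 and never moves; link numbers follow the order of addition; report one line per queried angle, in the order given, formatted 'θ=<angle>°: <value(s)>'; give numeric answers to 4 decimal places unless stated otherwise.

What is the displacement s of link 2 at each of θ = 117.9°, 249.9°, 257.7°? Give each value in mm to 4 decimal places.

seg 1 [0°–64.9°] dwell: s stays 0.0000
seg 2 [64.9°–215.9°] uniform, h=26: θ=117.9° here. β=53, B=151. 26·53/151 = 9.1258 → s = 9.1258
seg 2 [64.9°–215.9°] uniform, h=26: full span → s += 26 → s = 26.0000
seg 3 [215.9°–253.5°] uniform, h=14: θ=249.9° here. β=34, B=37.6. 14·34/37.6 = 12.6596 → s = 38.6596
seg 3 [215.9°–253.5°] uniform, h=14: full span → s += 14 → s = 40.0000
seg 4 [253.5°–283°] uniform, h=5: θ=257.7° here. β=4.2, B=29.5. 5·4.2/29.5 = 0.7119 → s = 40.7119

θ=117.9°: 9.1258
θ=249.9°: 38.6596
θ=257.7°: 40.7119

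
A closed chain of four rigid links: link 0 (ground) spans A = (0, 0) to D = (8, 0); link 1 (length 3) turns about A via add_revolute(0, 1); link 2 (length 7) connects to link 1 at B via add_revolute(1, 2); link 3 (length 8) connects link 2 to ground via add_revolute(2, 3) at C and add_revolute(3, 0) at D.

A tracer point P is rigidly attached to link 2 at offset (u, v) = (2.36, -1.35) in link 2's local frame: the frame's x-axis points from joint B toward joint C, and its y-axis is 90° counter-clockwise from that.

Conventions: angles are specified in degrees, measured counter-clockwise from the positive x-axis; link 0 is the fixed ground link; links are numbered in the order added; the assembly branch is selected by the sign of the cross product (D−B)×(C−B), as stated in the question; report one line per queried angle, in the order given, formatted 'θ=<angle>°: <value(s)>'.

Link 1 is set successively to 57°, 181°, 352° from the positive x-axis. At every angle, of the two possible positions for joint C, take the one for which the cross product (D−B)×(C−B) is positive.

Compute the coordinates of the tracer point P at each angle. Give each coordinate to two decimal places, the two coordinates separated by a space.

A=(0,0), D=(8.00,0)
θ=57°: B = A + 3.00·(cos57°, sin57°) = (1.6339, 2.5160)
θ=57°: |BD| = 6.8452
θ=57°: circle(B,7.00) ∩ circle(D,8.00): a=2.3270, h=6.6019
θ=57°:   candidates: C₊=(6.2246,7.8005) cross=45.192; C₋=(1.3714,-4.4791) cross=-45.192
θ=57°:   branch + wants cross > 0 → take C=(6.2246,7.8005) (cross=45.192)
θ=57°: ex = (C−B)/|BC| = (0.6558,0.7549); ey = (-0.7549,0.6558)
θ=57°: P = B + 2.36·ex + -1.35·ey = (4.2008,3.4123)
θ=181°: B = A + 3.00·(cos181°, sin181°) = (-2.9995, -0.0524)
θ=181°: |BD| = 10.9997
θ=181°: circle(B,7.00) ∩ circle(D,8.00): a=4.8180, h=5.0781
θ=181°:   candidates: C₊=(1.7942,5.0486) cross=55.857; C₋=(1.8426,-5.1074) cross=-55.857
θ=181°:   branch + wants cross > 0 → take C=(1.7942,5.0486) (cross=55.857)
θ=181°: ex = (C−B)/|BC| = (0.6848,0.7287); ey = (-0.7287,0.6848)
θ=181°: P = B + 2.36·ex + -1.35·ey = (-0.3996,0.7429)
θ=352°: B = A + 3.00·(cos352°, sin352°) = (2.9708, -0.4175)
θ=352°: |BD| = 5.0465
θ=352°: circle(B,7.00) ∩ circle(D,8.00): a=1.0371, h=6.9228
θ=352°:   candidates: C₊=(3.4316,6.5673) cross=34.936; C₋=(4.5771,-7.2307) cross=-34.936
θ=352°:   branch + wants cross > 0 → take C=(3.4316,6.5673) (cross=34.936)
θ=352°: ex = (C−B)/|BC| = (0.0658,0.9978); ey = (-0.9978,0.0658)
θ=352°: P = B + 2.36·ex + -1.35·ey = (4.4732,1.8485)

θ=57°: 4.20 3.41
θ=181°: -0.40 0.74
θ=352°: 4.47 1.85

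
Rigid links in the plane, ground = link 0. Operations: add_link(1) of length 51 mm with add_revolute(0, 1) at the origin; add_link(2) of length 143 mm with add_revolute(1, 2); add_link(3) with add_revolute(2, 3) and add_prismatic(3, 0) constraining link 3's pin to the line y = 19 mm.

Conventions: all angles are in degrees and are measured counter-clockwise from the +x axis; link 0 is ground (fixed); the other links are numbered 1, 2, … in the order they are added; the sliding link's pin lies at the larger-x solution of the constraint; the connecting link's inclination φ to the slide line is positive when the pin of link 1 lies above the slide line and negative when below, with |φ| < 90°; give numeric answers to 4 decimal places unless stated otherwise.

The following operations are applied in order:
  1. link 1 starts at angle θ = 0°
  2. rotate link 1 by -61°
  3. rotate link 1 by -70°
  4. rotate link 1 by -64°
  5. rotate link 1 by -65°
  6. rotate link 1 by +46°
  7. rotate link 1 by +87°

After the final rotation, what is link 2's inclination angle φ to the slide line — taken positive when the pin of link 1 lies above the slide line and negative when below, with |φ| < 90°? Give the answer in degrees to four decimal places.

geometry: r = 51 mm, L = 143 mm, e = 19 mm; θ starts at 0°
rotate link 1 by -61°: θ ← 0° -61° = -61°
rotate link 1 by -70°: θ ← -61° -70° = -131°
rotate link 1 by -64°: θ ← -131° -64° = -195°
rotate link 1 by -65°: θ ← -195° -65° = -260°
rotate link 1 by +46°: θ ← -260° +46° = -214°
rotate link 1 by +87°: θ ← -214° +87° = -127°
h = r sin θ − e = -40.730411 − 19 = -59.730411
sin φ = h / L = -59.730411 / 143 = -0.41769518
φ = arcsin(-0.41769518) = -24.689160°

-24.6892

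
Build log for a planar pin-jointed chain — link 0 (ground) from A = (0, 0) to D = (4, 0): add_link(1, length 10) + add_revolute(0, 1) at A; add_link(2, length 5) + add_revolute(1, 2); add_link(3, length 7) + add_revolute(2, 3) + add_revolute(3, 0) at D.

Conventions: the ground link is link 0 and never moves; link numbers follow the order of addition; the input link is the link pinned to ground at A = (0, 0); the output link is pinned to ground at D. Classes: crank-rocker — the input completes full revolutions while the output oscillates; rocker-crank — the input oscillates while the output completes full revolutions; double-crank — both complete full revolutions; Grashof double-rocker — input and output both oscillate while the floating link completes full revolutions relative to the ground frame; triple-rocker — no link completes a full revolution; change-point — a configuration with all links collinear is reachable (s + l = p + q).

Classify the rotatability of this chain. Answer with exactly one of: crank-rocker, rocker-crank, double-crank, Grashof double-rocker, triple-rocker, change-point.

lengths: ground=4, input=10, coupler=5, output=7
sorted: s=4 (shortest), l=10 (longest), p+q=12
s + l = 14 vs p + q = 12
s + l > p + q → non-Grashof → no link fully rotates → triple-rocker

triple-rocker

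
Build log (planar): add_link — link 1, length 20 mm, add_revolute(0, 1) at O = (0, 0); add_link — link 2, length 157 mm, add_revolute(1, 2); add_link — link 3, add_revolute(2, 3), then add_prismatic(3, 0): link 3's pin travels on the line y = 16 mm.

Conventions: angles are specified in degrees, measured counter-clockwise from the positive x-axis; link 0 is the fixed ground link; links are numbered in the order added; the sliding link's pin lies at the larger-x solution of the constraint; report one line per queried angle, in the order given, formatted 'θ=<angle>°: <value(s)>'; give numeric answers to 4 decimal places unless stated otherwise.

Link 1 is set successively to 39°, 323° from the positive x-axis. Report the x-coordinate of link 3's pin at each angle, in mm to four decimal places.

geometry: r = 20 mm, L = 157 mm, e = 16 mm
θ=39°: crank pin P = (r cos θ, r sin θ) = (15.542919, 12.586408)
θ=39°: h = r sin θ − e = 12.586408 − 16 = -3.413592
θ=39°: x = r cos θ + √(L² − h²) = 15.542919 + 156.962885 = 172.505805
θ=323°: crank pin P = (r cos θ, r sin θ) = (15.972710, -12.036300)
θ=323°: h = r sin θ − e = -12.036300 − 16 = -28.036300
θ=323°: x = r cos θ + √(L² − h²) = 15.972710 + 154.476425 = 170.449135

θ=39°: 172.5058
θ=323°: 170.4491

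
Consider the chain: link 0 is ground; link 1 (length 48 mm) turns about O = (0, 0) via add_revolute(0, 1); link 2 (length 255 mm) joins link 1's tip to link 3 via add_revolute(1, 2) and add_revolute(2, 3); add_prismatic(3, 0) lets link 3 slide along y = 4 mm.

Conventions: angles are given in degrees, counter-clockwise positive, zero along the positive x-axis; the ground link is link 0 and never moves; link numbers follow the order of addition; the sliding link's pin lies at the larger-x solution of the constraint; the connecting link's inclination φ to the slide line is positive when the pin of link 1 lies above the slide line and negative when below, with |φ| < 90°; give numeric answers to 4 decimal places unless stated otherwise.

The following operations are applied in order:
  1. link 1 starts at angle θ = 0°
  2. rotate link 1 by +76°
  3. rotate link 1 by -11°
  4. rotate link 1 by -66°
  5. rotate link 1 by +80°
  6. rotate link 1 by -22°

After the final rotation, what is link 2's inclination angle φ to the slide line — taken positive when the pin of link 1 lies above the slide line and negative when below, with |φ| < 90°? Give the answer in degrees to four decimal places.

geometry: r = 48 mm, L = 255 mm, e = 4 mm; θ starts at 0°
rotate link 1 by +76°: θ ← 0° +76° = 76°
rotate link 1 by -11°: θ ← 76° -11° = 65°
rotate link 1 by -66°: θ ← 65° -66° = -1°
rotate link 1 by +80°: θ ← -1° +80° = 79°
rotate link 1 by -22°: θ ← 79° -22° = 57°
h = r sin θ − e = 40.256187 − 4 = 36.256187
sin φ = h / L = 36.256187 / 255 = 0.14218113
φ = arcsin(0.14218113) = 8.174078°

8.1741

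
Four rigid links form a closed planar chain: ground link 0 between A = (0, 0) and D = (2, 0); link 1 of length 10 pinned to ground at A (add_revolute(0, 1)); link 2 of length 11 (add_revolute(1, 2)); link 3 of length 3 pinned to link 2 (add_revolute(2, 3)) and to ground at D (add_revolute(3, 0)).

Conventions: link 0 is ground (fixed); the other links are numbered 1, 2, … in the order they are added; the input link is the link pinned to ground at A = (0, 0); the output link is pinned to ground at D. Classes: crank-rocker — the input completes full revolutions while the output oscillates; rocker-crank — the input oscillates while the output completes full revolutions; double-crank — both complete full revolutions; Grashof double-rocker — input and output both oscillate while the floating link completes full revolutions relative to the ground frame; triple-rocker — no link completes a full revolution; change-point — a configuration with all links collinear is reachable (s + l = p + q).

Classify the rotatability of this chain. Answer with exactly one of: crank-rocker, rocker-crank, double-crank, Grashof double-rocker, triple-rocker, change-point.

lengths: ground=2, input=10, coupler=11, output=3
sorted: s=2 (shortest), l=11 (longest), p+q=13
s + l = 13 vs p + q = 13
s + l = p + q → change-point (collinear configuration reachable)

change-point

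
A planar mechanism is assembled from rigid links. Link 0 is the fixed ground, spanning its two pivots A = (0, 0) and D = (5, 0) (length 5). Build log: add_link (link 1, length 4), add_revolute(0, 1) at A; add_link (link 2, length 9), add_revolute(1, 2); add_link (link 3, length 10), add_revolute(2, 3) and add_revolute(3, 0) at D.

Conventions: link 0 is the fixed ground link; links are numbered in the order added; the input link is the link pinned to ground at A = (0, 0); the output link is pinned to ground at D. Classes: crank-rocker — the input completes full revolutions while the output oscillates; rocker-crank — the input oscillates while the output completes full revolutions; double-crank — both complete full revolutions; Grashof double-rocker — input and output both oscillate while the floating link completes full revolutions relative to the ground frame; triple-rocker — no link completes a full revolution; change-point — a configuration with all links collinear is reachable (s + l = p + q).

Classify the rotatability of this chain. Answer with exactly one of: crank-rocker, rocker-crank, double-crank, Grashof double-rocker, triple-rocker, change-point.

lengths: ground=5, input=4, coupler=9, output=10
sorted: s=4 (shortest), l=10 (longest), p+q=14
s + l = 14 vs p + q = 14
s + l = p + q → change-point (collinear configuration reachable)

change-point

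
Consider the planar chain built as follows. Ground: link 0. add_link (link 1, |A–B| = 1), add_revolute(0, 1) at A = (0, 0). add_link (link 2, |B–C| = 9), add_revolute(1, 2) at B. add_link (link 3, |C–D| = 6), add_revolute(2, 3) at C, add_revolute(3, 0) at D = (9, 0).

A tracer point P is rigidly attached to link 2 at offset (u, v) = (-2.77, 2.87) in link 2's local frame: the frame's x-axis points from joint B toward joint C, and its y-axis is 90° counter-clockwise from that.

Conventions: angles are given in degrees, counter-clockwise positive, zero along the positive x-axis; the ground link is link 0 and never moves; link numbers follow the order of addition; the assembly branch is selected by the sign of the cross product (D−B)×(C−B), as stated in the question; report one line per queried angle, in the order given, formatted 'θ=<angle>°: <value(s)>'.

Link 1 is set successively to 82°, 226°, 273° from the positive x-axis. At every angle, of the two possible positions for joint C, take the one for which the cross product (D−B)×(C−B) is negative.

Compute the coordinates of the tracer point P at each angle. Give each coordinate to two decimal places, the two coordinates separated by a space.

A=(0,0), D=(9.00,0)
θ=82°: B = A + 1.00·(cos82°, sin82°) = (0.1392, 0.9903)
θ=82°: |BD| = 8.9160
θ=82°: circle(B,9.00) ∩ circle(D,6.00): a=6.9816, h=5.6796
θ=82°:   candidates: C₊=(7.7083,5.8593) cross=50.639; C₋=(6.4467,-5.4296) cross=-50.639
θ=82°:   branch - wants cross < 0 → take C=(6.4467,-5.4296) (cross=-50.639)
θ=82°: ex = (C−B)/|BC| = (0.7008,-0.7133); ey = (0.7133,0.7008)
θ=82°: P = B + -2.77·ex + 2.87·ey = (0.2451,4.9776)
θ=226°: B = A + 1.00·(cos226°, sin226°) = (-0.6947, -0.7193)
θ=226°: |BD| = 9.7213
θ=226°: circle(B,9.00) ∩ circle(D,6.00): a=7.1752, h=5.4330
θ=226°:   candidates: C₊=(6.0588,5.2297) cross=52.816; C₋=(6.8628,-5.6065) cross=-52.816
θ=226°:   branch - wants cross < 0 → take C=(6.8628,-5.6065) (cross=-52.816)
θ=226°: ex = (C−B)/|BC| = (0.8397,-0.5430); ey = (0.5430,0.8397)
θ=226°: P = B + -2.77·ex + 2.87·ey = (-1.4622,3.1948)
θ=273°: B = A + 1.00·(cos273°, sin273°) = (0.0523, -0.9986)
θ=273°: |BD| = 9.0032
θ=273°: circle(B,9.00) ∩ circle(D,6.00): a=7.0007, h=5.6560
θ=273°:   candidates: C₊=(6.3825,5.3990) cross=50.922; C₋=(7.6372,-5.8432) cross=-50.922
θ=273°:   branch - wants cross < 0 → take C=(7.6372,-5.8432) (cross=-50.922)
θ=273°: ex = (C−B)/|BC| = (0.8428,-0.5383); ey = (0.5383,0.8428)
θ=273°: P = B + -2.77·ex + 2.87·ey = (-0.7372,2.9111)

θ=82°: 0.25 4.98
θ=226°: -1.46 3.19
θ=273°: -0.74 2.91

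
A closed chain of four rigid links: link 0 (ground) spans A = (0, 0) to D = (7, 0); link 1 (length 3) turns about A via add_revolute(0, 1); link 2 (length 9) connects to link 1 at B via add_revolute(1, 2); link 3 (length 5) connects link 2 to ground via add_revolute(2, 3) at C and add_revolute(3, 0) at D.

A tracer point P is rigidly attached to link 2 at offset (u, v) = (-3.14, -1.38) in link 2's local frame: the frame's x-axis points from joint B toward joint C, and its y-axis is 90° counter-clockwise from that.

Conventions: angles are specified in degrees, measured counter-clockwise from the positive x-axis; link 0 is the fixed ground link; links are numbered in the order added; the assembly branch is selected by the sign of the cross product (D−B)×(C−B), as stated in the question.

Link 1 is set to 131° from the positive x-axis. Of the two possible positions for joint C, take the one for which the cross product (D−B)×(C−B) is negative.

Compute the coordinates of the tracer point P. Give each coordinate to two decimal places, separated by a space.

A=(0,0), D=(7.00,0)
B = A + 3.00·(cos131°, sin131°) = (-1.9682, 2.2641)
|BD| = 9.2496
circle(B,9.00) ∩ circle(D,5.00): a=7.6520, h=4.7379
  candidates: C₊=(6.6107,4.9848) cross=43.823; C₋=(4.2912,-4.2027) cross=-43.823
  branch - wants cross < 0 → take C=(4.2912,-4.2027) (cross=-43.823)
ex = (C−B)/|BC| = (0.6955,-0.7185); ey = (0.7185,0.6955)
P = B + -3.14·ex + -1.38·ey = (-5.1436,3.5606)

-5.14 3.56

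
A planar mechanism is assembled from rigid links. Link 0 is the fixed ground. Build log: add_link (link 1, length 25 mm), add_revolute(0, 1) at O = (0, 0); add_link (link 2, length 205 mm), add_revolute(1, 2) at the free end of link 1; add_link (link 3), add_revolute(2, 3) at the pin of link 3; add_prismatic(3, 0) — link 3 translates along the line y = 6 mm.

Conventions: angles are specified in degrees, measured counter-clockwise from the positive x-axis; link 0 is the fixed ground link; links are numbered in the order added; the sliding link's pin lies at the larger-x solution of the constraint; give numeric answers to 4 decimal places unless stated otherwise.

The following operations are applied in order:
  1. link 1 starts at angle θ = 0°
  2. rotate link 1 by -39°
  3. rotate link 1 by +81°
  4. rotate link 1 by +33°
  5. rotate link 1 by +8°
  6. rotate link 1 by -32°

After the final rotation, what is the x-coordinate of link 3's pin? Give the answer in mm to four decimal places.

geometry: r = 25 mm, L = 205 mm, e = 6 mm; θ starts at 0°
rotate link 1 by -39°: θ ← 0° -39° = -39°
rotate link 1 by +81°: θ ← -39° +81° = 42°
rotate link 1 by +33°: θ ← 42° +33° = 75°
rotate link 1 by +8°: θ ← 75° +8° = 83°
rotate link 1 by -32°: θ ← 83° -32° = 51°
crank pin P = (r cos θ, r sin θ) = (15.733010, 19.428649)
h = r sin θ − e = 19.428649 − 6 = 13.428649
x = r cos θ + √(L² − h²) = 15.733010 + 204.559701 = 220.292711

220.2927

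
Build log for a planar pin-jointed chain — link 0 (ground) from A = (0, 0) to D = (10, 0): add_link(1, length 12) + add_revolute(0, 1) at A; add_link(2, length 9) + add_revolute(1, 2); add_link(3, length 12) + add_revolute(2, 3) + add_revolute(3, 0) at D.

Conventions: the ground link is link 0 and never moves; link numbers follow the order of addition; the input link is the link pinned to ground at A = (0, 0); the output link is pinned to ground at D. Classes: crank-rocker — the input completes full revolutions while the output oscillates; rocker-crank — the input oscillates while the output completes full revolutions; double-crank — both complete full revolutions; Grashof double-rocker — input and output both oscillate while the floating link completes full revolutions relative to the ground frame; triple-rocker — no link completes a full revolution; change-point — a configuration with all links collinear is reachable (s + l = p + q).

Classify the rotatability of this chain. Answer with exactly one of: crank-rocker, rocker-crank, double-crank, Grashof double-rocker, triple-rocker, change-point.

lengths: ground=10, input=12, coupler=9, output=12
sorted: s=9 (shortest), l=12 (longest), p+q=22
s + l = 21 vs p + q = 22
s + l < p + q (Grashof) with shortest = coupler link → Grashof double-rocker

Grashof double-rocker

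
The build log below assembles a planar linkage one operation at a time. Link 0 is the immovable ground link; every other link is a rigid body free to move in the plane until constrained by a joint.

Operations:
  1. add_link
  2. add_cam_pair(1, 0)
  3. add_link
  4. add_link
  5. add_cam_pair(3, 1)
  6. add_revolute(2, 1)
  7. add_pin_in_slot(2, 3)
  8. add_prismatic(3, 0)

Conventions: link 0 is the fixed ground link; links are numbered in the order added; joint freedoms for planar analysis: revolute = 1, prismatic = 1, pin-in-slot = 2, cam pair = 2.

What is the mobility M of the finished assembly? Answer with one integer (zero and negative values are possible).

link 0 = ground. State L|J1|J2 = 1|0|0
+link1  2|0|0
C(1,0) f=2→J2  2|0|1
+link2  3|0|1
+link3  4|0|1
C(3,1) f=2→J2  4|0|2
R(2,1) f=1→J1  4|1|2
PS(2,3) f=2→J2  4|1|3
P(3,0) f=1→J1  4|2|3
M = 3(4−1)−2·2−3 = 9−4−3 = 2

M = 2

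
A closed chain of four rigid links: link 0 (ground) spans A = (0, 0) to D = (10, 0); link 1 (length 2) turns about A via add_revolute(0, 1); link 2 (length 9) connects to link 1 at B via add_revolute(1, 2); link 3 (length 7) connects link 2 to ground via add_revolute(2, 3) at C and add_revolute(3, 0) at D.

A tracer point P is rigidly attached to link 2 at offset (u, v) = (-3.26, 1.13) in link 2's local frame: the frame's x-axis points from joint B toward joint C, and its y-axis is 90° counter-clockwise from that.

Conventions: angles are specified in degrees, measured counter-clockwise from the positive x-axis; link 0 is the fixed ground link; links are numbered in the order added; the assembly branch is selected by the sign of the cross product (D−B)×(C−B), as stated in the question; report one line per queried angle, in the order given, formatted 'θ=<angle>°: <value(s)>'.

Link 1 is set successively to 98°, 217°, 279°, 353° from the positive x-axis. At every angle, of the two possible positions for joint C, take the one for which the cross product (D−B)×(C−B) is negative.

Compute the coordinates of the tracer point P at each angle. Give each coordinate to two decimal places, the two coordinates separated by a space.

A=(0,0), D=(10.00,0)
θ=98°: B = A + 2.00·(cos98°, sin98°) = (-0.2783, 1.9805)
θ=98°: |BD| = 10.4674
θ=98°: circle(B,9.00) ∩ circle(D,7.00): a=6.7623, h=5.9390
θ=98°:   candidates: C₊=(7.4855,6.5328) cross=62.166; C₋=(5.2381,-5.1307) cross=-62.166
θ=98°:   branch - wants cross < 0 → take C=(5.2381,-5.1307) (cross=-62.166)
θ=98°: ex = (C−B)/|BC| = (0.6129,-0.7901); ey = (0.7901,0.6129)
θ=98°: P = B + -3.26·ex + 1.13·ey = (-1.3837,5.2490)
θ=217°: B = A + 2.00·(cos217°, sin217°) = (-1.5973, -1.2036)
θ=217°: |BD| = 11.6596
θ=217°: circle(B,9.00) ∩ circle(D,7.00): a=7.2020, h=5.3973
θ=217°:   candidates: C₊=(5.0091,4.9083) cross=62.930; C₋=(6.1235,-5.8286) cross=-62.930
θ=217°:   branch - wants cross < 0 → take C=(6.1235,-5.8286) (cross=-62.930)
θ=217°: ex = (C−B)/|BC| = (0.8579,-0.5139); ey = (0.5139,0.8579)
θ=217°: P = B + -3.26·ex + 1.13·ey = (-3.8132,1.4410)
θ=279°: B = A + 2.00·(cos279°, sin279°) = (0.3129, -1.9754)
θ=279°: |BD| = 9.8865
θ=279°: circle(B,9.00) ∩ circle(D,7.00): a=6.5616, h=6.1600
θ=279°:   candidates: C₊=(5.5114,5.3714) cross=60.900; C₋=(7.9730,-6.7001) cross=-60.900
θ=279°:   branch - wants cross < 0 → take C=(7.9730,-6.7001) (cross=-60.900)
θ=279°: ex = (C−B)/|BC| = (0.8511,-0.5250); ey = (0.5250,0.8511)
θ=279°: P = B + -3.26·ex + 1.13·ey = (-1.8686,0.6978)
θ=353°: B = A + 2.00·(cos353°, sin353°) = (1.9851, -0.2437)
θ=353°: |BD| = 8.0186
θ=353°: circle(B,9.00) ∩ circle(D,7.00): a=6.0047, h=6.7040
θ=353°:   candidates: C₊=(7.7832,6.6397) cross=53.757; C₋=(8.1908,-6.7621) cross=-53.757
θ=353°:   branch - wants cross < 0 → take C=(8.1908,-6.7621) (cross=-53.757)
θ=353°: ex = (C−B)/|BC| = (0.6895,-0.7243); ey = (0.7243,0.6895)
θ=353°: P = B + -3.26·ex + 1.13·ey = (0.5557,2.8965)

θ=98°: -1.38 5.25
θ=217°: -3.81 1.44
θ=279°: -1.87 0.70
θ=353°: 0.56 2.90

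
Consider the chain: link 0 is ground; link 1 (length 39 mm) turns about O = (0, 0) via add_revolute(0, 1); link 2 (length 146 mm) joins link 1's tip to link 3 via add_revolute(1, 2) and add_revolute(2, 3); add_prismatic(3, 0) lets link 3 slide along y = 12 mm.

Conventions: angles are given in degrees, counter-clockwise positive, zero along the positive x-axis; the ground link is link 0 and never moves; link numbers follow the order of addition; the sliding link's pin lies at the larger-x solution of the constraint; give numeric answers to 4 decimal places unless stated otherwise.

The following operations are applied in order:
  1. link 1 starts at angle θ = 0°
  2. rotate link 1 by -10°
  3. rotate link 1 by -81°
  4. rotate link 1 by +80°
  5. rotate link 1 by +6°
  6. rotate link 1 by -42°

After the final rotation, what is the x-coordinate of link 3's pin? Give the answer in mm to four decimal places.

geometry: r = 39 mm, L = 146 mm, e = 12 mm; θ starts at 0°
rotate link 1 by -10°: θ ← 0° -10° = -10°
rotate link 1 by -81°: θ ← -10° -81° = -91°
rotate link 1 by +80°: θ ← -91° +80° = -11°
rotate link 1 by +6°: θ ← -11° +6° = -5°
rotate link 1 by -42°: θ ← -5° -42° = -47°
crank pin P = (r cos θ, r sin θ) = (26.597936, -28.522794)
h = r sin θ − e = -28.522794 − 12 = -40.522794
x = r cos θ + √(L² − h²) = 26.597936 + 140.263691 = 166.861627

166.8616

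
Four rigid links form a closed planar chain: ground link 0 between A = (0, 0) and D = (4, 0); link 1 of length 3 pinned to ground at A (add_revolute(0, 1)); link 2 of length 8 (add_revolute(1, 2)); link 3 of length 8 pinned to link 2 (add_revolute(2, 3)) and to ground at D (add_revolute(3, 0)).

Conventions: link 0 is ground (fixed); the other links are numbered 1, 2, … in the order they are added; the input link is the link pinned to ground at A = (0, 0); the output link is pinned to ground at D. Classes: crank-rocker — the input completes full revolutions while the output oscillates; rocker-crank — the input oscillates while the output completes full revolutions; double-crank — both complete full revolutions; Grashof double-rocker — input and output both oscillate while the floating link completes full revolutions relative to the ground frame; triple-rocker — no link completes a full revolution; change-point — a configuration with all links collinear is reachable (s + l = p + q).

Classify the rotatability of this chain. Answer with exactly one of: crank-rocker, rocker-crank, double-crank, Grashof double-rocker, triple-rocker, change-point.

lengths: ground=4, input=3, coupler=8, output=8
sorted: s=3 (shortest), l=8 (longest), p+q=12
s + l = 11 vs p + q = 12
s + l < p + q (Grashof) with shortest = input link → crank-rocker

crank-rocker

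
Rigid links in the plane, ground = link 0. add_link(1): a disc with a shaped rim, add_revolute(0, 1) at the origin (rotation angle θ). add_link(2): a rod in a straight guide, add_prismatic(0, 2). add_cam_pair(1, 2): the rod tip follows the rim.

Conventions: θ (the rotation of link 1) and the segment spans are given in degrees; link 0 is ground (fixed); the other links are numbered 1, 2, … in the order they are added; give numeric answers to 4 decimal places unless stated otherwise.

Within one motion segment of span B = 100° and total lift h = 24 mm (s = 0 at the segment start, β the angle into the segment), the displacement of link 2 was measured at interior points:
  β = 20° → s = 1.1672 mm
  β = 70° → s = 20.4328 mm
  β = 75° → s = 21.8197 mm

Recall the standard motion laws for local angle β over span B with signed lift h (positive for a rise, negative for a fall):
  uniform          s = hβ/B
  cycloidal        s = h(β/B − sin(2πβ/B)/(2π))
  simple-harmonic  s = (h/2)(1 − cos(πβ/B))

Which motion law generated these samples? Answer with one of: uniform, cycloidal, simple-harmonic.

candidates at β/B = r: uniform s = h·r (linear in β); cycloidal s = h·(r − sin(2πr)/(2π)); simple-harmonic s = (h/2)(1 − cos(πr))
β=20°: printed 1.1672 | uniform 4.8000, cycloidal 1.1672, simple-harmonic 2.2918
β=70°: printed 20.4328 | uniform 16.8000, cycloidal 20.4328, simple-harmonic 19.0534
β=75°: printed 21.8197 | uniform 18.0000, cycloidal 21.8197, simple-harmonic 20.4853
only one law matches every sample → cycloidal

cycloidal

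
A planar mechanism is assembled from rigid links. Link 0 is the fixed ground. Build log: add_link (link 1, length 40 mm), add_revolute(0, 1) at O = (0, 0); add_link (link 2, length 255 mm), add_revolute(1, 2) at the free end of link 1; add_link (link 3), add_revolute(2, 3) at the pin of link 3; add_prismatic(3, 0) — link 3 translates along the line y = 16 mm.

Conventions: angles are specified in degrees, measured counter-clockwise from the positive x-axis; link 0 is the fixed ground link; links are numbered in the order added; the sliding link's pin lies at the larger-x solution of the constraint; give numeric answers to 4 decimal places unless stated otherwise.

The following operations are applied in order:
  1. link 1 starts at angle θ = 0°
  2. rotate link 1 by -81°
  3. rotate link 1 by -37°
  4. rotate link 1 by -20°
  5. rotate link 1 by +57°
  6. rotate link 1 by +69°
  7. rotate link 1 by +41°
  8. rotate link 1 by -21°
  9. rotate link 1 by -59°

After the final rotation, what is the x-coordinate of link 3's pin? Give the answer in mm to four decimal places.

geometry: r = 40 mm, L = 255 mm, e = 16 mm; θ starts at 0°
rotate link 1 by -81°: θ ← 0° -81° = -81°
rotate link 1 by -37°: θ ← -81° -37° = -118°
rotate link 1 by -20°: θ ← -118° -20° = -138°
rotate link 1 by +57°: θ ← -138° +57° = -81°
rotate link 1 by +69°: θ ← -81° +69° = -12°
rotate link 1 by +41°: θ ← -12° +41° = 29°
rotate link 1 by -21°: θ ← 29° -21° = 8°
rotate link 1 by -59°: θ ← 8° -59° = -51°
crank pin P = (r cos θ, r sin θ) = (25.172816, -31.085838)
h = r sin θ − e = -31.085838 − 16 = -47.085838
x = r cos θ + √(L² − h²) = 25.172816 + 250.615091 = 275.787907

275.7879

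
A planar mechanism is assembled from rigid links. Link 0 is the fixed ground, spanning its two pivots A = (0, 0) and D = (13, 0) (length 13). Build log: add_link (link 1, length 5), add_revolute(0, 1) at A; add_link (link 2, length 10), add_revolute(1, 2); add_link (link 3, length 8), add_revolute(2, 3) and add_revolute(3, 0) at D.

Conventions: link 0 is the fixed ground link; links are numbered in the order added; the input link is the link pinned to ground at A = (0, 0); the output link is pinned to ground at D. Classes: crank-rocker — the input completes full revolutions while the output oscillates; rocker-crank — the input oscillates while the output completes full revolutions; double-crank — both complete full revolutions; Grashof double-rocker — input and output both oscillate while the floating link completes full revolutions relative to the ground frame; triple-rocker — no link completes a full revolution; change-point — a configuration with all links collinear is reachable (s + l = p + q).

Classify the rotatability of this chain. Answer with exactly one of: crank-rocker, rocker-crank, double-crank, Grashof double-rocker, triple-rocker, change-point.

lengths: ground=13, input=5, coupler=10, output=8
sorted: s=5 (shortest), l=13 (longest), p+q=18
s + l = 18 vs p + q = 18
s + l = p + q → change-point (collinear configuration reachable)

change-point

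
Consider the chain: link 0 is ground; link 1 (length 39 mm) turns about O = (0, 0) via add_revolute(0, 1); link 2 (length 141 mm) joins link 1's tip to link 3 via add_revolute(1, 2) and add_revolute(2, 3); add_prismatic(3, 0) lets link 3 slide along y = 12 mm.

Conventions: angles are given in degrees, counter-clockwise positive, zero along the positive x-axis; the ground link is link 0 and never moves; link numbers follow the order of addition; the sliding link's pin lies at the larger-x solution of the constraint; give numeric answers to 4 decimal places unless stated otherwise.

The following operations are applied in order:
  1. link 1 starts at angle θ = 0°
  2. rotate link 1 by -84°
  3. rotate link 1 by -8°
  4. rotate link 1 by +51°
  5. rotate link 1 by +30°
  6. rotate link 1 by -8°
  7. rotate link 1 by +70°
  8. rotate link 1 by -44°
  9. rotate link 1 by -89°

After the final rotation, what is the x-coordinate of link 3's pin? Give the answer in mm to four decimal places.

geometry: r = 39 mm, L = 141 mm, e = 12 mm; θ starts at 0°
rotate link 1 by -84°: θ ← 0° -84° = -84°
rotate link 1 by -8°: θ ← -84° -8° = -92°
rotate link 1 by +51°: θ ← -92° +51° = -41°
rotate link 1 by +30°: θ ← -41° +30° = -11°
rotate link 1 by -8°: θ ← -11° -8° = -19°
rotate link 1 by +70°: θ ← -19° +70° = 51°
rotate link 1 by -44°: θ ← 51° -44° = 7°
rotate link 1 by -89°: θ ← 7° -89° = -82°
crank pin P = (r cos θ, r sin θ) = (5.427751, -38.620455)
h = r sin θ − e = -38.620455 − 12 = -50.620455
x = r cos θ + √(L² − h²) = 5.427751 + 131.600036 = 137.027787

137.0278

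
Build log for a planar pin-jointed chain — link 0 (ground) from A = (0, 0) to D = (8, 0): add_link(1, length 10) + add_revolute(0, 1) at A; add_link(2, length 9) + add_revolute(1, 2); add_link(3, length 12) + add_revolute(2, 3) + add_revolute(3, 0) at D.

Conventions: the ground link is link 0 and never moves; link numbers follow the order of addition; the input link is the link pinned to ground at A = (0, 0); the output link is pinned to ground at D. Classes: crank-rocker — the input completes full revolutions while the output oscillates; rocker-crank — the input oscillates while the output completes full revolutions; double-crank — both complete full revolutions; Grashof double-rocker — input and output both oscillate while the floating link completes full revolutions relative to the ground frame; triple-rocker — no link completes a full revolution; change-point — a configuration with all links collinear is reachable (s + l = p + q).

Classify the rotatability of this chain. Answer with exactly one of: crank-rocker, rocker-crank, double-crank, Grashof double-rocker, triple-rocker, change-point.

lengths: ground=8, input=10, coupler=9, output=12
sorted: s=8 (shortest), l=12 (longest), p+q=19
s + l = 20 vs p + q = 19
s + l > p + q → non-Grashof → no link fully rotates → triple-rocker

triple-rocker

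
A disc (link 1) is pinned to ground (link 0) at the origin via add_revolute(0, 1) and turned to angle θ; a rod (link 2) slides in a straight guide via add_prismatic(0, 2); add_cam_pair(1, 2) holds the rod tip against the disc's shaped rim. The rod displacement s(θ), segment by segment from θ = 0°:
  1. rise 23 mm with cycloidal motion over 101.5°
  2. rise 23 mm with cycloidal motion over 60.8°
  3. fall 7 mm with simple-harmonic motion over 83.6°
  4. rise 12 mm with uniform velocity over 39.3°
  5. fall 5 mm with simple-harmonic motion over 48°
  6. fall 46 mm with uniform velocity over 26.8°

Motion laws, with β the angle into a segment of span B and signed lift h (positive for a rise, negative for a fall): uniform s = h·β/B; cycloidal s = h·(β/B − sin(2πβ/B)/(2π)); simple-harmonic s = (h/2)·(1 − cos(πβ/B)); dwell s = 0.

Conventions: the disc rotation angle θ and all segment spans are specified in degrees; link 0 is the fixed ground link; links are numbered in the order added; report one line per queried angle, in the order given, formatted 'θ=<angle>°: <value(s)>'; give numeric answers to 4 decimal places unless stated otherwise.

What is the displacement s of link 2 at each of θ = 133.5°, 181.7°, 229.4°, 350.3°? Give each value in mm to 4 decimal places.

segment 1 (0° to 101.5°, cycloidal, h = 23) is passed completely: s = 0.0000 + (23) = 23.0000
θ = 133.5° falls in segment 2 (101.5° to 162.3°, cycloidal, h = 23): β = 133.5 − 101.5 = 32°, B = 60.8°; Δs = 23·(0.5263 − sin(2π·0.5263)/(2π)) = 12.7078; s = 23.0000 + 12.7078 = 35.7078
segment 2 (101.5° to 162.3°, cycloidal, h = 23) is passed completely: s = 23.0000 + (23) = 46.0000
θ = 181.7° falls in segment 3 (162.3° to 245.9°, simple-harmonic, h = -7): β = 181.7 − 162.3 = 19.4°, B = 83.6°; Δs = -7/2·(1 − cos(π·0.2321)) = -0.8896; s = 46.0000 − 0.8896 = 45.1104
θ = 229.4° falls in segment 3 (162.3° to 245.9°, simple-harmonic, h = -7): β = 229.4 − 162.3 = 67.1°, B = 83.6°; Δs = -7/2·(1 − cos(π·0.8026)) = -6.3485; s = 46.0000 − 6.3485 = 39.6515
segment 3 (162.3° to 245.9°, simple-harmonic, h = -7) is passed completely: s = 46.0000 + (-7) = 39.0000
segment 4 (245.9° to 285.2°, uniform, h = 12) is passed completely: s = 39.0000 + (12) = 51.0000
segment 5 (285.2° to 333.2°, simple-harmonic, h = -5) is passed completely: s = 51.0000 + (-5) = 46.0000
θ = 350.3° falls in segment 6 (333.2° to 360°, uniform, h = -46): β = 350.3 − 333.2 = 17.1°, B = 26.8°; Δs = -46·17.1/26.8 = -29.3507; s = 46.0000 − 29.3507 = 16.6493

θ=133.5°: 35.7078
θ=181.7°: 45.1104
θ=229.4°: 39.6515
θ=350.3°: 16.6493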